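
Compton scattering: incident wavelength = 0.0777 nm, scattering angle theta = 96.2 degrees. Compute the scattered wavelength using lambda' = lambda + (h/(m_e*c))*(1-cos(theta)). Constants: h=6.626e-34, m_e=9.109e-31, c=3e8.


Compton wavelength: h/(m_e*c) = 2.4247e-12 m
d_lambda = 2.4247e-12 * (1 - cos(96.2 deg))
= 2.4247e-12 * 1.107999
= 2.6866e-12 m = 0.002687 nm
lambda' = 0.0777 + 0.002687
= 0.080387 nm

0.080387


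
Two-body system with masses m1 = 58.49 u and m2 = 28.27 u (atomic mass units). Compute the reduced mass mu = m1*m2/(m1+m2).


mu = m1 * m2 / (m1 + m2)
= 58.49 * 28.27 / (58.49 + 28.27)
= 1653.5123 / 86.76
= 19.0585 u

19.0585


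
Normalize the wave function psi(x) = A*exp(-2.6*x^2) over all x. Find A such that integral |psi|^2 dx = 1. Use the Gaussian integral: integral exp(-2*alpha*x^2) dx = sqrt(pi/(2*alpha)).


integral |psi|^2 dx = A^2 * sqrt(pi/(2*alpha)) = 1
A^2 = sqrt(2*alpha/pi)
= sqrt(2 * 2.6 / pi)
= 1.28655
A = sqrt(1.28655)
= 1.1343

1.1343


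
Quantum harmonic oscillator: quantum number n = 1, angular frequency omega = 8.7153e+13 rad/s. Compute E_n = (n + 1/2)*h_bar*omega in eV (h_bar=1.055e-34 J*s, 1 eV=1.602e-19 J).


E = (n + 1/2) * h_bar * omega
= (1 + 0.5) * 1.055e-34 * 8.7153e+13
= 1.5 * 9.1946e-21
= 1.3792e-20 J
= 0.0861 eV

0.0861


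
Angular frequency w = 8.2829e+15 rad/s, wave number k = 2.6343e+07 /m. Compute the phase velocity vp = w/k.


vp = w / k
= 8.2829e+15 / 2.6343e+07
= 3.1443e+08 m/s

3.1443e+08


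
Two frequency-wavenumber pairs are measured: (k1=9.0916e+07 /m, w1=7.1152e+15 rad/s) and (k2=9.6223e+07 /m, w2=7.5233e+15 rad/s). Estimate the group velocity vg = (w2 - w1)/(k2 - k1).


vg = (w2 - w1) / (k2 - k1)
= (7.5233e+15 - 7.1152e+15) / (9.6223e+07 - 9.0916e+07)
= 4.0810e+14 / 5.3070e+06
= 7.6898e+07 m/s

7.6898e+07


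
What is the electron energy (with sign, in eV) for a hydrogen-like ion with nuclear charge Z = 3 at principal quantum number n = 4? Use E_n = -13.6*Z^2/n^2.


E_n = -13.6 * Z^2 / n^2
= -13.6 * 3^2 / 4^2
= -13.6 * 9 / 16
= -7.65 eV

-7.65


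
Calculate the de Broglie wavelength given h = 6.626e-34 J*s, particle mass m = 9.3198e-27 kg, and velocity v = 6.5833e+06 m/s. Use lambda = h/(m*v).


lambda = h / (m * v)
= 6.626e-34 / (9.3198e-27 * 6.5833e+06)
= 6.626e-34 / 6.1355e-20
= 1.0799e-14 m

1.0799e-14


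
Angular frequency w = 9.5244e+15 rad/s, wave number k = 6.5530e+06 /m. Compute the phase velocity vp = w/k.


vp = w / k
= 9.5244e+15 / 6.5530e+06
= 1.4534e+09 m/s

1.4534e+09


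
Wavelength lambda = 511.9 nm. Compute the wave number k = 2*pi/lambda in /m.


k = 2 * pi / lambda
= 6.2832 / (511.9e-9)
= 6.2832 / 5.1190e-07
= 1.2274e+07 /m

1.2274e+07


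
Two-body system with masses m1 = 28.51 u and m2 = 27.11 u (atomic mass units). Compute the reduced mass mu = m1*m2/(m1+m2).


mu = m1 * m2 / (m1 + m2)
= 28.51 * 27.11 / (28.51 + 27.11)
= 772.9061 / 55.62
= 13.8962 u

13.8962


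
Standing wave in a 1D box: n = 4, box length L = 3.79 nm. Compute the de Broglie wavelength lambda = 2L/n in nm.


lambda = 2L / n
= 2 * 3.79 / 4
= 7.58 / 4
= 1.895 nm

1.895


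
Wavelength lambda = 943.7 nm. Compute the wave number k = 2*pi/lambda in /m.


k = 2 * pi / lambda
= 6.2832 / (943.7e-9)
= 6.2832 / 9.4370e-07
= 6.6580e+06 /m

6.6580e+06


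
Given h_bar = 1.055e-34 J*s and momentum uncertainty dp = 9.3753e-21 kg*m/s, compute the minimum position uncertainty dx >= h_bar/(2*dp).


dx = h_bar / (2 * dp)
= 1.055e-34 / (2 * 9.3753e-21)
= 1.055e-34 / 1.8751e-20
= 5.6265e-15 m

5.6265e-15


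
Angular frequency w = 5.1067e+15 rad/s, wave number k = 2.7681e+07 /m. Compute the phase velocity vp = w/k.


vp = w / k
= 5.1067e+15 / 2.7681e+07
= 1.8448e+08 m/s

1.8448e+08


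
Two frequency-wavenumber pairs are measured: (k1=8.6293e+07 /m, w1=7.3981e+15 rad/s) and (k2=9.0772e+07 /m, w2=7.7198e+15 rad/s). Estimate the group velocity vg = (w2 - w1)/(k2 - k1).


vg = (w2 - w1) / (k2 - k1)
= (7.7198e+15 - 7.3981e+15) / (9.0772e+07 - 8.6293e+07)
= 3.2170e+14 / 4.4790e+06
= 7.1824e+07 m/s

7.1824e+07


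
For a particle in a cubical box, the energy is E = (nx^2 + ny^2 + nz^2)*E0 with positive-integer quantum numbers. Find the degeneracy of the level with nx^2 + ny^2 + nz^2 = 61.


Enumerate all (nx, ny, nz) with nx^2 + ny^2 + nz^2 = 61:
(3,4,6)
(3,6,4)
(4,3,6)
(4,6,3)
(6,3,4)
(6,4,3)
Total degeneracy = 6

6


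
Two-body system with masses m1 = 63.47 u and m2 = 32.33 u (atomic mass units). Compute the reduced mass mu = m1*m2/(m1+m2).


mu = m1 * m2 / (m1 + m2)
= 63.47 * 32.33 / (63.47 + 32.33)
= 2051.9851 / 95.8
= 21.4195 u

21.4195


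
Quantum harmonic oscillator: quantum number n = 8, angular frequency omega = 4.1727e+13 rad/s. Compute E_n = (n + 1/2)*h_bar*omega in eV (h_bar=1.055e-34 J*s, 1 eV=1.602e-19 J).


E = (n + 1/2) * h_bar * omega
= (8 + 0.5) * 1.055e-34 * 4.1727e+13
= 8.5 * 4.4022e-21
= 3.7419e-20 J
= 0.2336 eV

0.2336


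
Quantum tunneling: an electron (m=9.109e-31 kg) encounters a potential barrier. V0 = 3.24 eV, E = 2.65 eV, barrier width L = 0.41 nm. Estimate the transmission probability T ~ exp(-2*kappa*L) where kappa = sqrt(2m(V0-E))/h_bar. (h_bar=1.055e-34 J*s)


V0 - E = 0.59 eV = 9.4518e-20 J
kappa = sqrt(2 * m * (V0-E)) / h_bar
= sqrt(2 * 9.109e-31 * 9.4518e-20) / 1.055e-34
= 3.9333e+09 /m
2*kappa*L = 2 * 3.9333e+09 * 0.41e-9
= 3.2253
T = exp(-3.2253) = 3.974419e-02

3.974419e-02


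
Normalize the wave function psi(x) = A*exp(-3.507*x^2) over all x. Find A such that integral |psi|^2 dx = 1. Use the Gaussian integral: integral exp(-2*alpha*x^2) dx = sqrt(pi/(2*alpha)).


integral |psi|^2 dx = A^2 * sqrt(pi/(2*alpha)) = 1
A^2 = sqrt(2*alpha/pi)
= sqrt(2 * 3.507 / pi)
= 1.494197
A = sqrt(1.494197)
= 1.2224

1.2224


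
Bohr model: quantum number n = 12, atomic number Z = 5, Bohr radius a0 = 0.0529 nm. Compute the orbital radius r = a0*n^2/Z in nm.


r = a0 * n^2 / Z
= 0.0529 * 12^2 / 5
= 0.0529 * 144 / 5
= 1.5235 nm

1.5235


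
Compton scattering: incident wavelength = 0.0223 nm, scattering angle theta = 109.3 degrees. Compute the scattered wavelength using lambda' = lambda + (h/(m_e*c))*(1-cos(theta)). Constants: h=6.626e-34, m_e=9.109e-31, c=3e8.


Compton wavelength: h/(m_e*c) = 2.4247e-12 m
d_lambda = 2.4247e-12 * (1 - cos(109.3 deg))
= 2.4247e-12 * 1.330514
= 3.2261e-12 m = 0.003226 nm
lambda' = 0.0223 + 0.003226
= 0.025526 nm

0.025526


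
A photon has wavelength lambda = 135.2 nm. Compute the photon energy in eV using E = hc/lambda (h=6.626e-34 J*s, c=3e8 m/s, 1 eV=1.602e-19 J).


E = hc / lambda
= (6.626e-34)(3e8) / (135.2e-9)
= 1.9878e-25 / 1.3520e-07
= 1.4703e-18 J
Converting to eV: 1.4703e-18 / 1.602e-19
= 9.1777 eV

9.1777


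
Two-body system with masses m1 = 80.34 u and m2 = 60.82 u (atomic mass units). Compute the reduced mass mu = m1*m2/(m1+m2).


mu = m1 * m2 / (m1 + m2)
= 80.34 * 60.82 / (80.34 + 60.82)
= 4886.2788 / 141.16
= 34.6152 u

34.6152


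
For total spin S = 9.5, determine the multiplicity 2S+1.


Spin multiplicity = 2S + 1
= 2 * 9.5 + 1
= 19.0 + 1
= 20

20


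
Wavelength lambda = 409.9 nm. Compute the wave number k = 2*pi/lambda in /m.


k = 2 * pi / lambda
= 6.2832 / (409.9e-9)
= 6.2832 / 4.0990e-07
= 1.5329e+07 /m

1.5329e+07


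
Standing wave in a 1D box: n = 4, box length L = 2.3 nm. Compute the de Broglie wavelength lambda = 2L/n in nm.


lambda = 2L / n
= 2 * 2.3 / 4
= 4.6 / 4
= 1.15 nm

1.15


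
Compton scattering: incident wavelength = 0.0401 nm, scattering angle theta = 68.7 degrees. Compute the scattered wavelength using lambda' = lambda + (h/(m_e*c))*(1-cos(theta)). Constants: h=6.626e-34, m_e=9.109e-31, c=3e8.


Compton wavelength: h/(m_e*c) = 2.4247e-12 m
d_lambda = 2.4247e-12 * (1 - cos(68.7 deg))
= 2.4247e-12 * 0.636749
= 1.5439e-12 m = 0.001544 nm
lambda' = 0.0401 + 0.001544
= 0.041644 nm

0.041644


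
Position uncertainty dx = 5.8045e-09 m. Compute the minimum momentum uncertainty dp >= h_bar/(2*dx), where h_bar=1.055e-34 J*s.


dp = h_bar / (2 * dx)
= 1.055e-34 / (2 * 5.8045e-09)
= 1.055e-34 / 1.1609e-08
= 9.0878e-27 kg*m/s

9.0878e-27


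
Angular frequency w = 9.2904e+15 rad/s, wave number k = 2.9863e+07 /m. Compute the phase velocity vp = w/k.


vp = w / k
= 9.2904e+15 / 2.9863e+07
= 3.1110e+08 m/s

3.1110e+08


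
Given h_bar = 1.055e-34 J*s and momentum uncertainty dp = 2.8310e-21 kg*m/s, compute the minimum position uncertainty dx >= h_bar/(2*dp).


dx = h_bar / (2 * dp)
= 1.055e-34 / (2 * 2.8310e-21)
= 1.055e-34 / 5.6620e-21
= 1.8633e-14 m

1.8633e-14


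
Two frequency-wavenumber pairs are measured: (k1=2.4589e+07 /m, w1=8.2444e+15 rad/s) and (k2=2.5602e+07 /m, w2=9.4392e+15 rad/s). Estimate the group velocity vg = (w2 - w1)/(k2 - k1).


vg = (w2 - w1) / (k2 - k1)
= (9.4392e+15 - 8.2444e+15) / (2.5602e+07 - 2.4589e+07)
= 1.1948e+15 / 1.0130e+06
= 1.1795e+09 m/s

1.1795e+09


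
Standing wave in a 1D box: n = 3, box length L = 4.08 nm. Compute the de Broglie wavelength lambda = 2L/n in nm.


lambda = 2L / n
= 2 * 4.08 / 3
= 8.16 / 3
= 2.72 nm

2.72


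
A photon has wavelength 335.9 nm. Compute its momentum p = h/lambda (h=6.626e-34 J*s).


p = h / lambda
= 6.626e-34 / (335.9e-9)
= 6.626e-34 / 3.3590e-07
= 1.9726e-27 kg*m/s

1.9726e-27


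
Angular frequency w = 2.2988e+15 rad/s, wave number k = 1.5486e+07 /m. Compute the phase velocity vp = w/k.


vp = w / k
= 2.2988e+15 / 1.5486e+07
= 1.4844e+08 m/s

1.4844e+08


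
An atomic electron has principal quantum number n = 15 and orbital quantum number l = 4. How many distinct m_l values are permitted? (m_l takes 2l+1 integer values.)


m_l ranges from -l to +l in integer steps
So m_l goes from -4 to +4
Count = 2l + 1 = 2*4 + 1
= 9

9


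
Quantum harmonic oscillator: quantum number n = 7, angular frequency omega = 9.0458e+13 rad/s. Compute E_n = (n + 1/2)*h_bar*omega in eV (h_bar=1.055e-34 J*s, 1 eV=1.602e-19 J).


E = (n + 1/2) * h_bar * omega
= (7 + 0.5) * 1.055e-34 * 9.0458e+13
= 7.5 * 9.5433e-21
= 7.1575e-20 J
= 0.4468 eV

0.4468


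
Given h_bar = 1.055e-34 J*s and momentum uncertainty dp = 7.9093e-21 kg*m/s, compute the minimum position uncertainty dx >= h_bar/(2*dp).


dx = h_bar / (2 * dp)
= 1.055e-34 / (2 * 7.9093e-21)
= 1.055e-34 / 1.5819e-20
= 6.6694e-15 m

6.6694e-15


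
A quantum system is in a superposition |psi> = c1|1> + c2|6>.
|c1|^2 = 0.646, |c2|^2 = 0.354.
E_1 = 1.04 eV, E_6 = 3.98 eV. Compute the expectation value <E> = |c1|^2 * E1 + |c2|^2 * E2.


<E> = |c1|^2 * E1 + |c2|^2 * E2
= 0.646 * 1.04 + 0.354 * 3.98
= 0.6718 + 1.4089
= 2.0808 eV

2.0808


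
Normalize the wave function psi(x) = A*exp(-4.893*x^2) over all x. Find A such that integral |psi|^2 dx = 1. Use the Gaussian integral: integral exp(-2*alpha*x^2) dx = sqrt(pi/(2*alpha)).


integral |psi|^2 dx = A^2 * sqrt(pi/(2*alpha)) = 1
A^2 = sqrt(2*alpha/pi)
= sqrt(2 * 4.893 / pi)
= 1.764931
A = sqrt(1.764931)
= 1.3285

1.3285


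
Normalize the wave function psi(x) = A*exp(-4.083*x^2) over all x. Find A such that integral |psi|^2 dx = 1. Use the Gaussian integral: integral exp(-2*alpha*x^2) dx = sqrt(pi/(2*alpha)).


integral |psi|^2 dx = A^2 * sqrt(pi/(2*alpha)) = 1
A^2 = sqrt(2*alpha/pi)
= sqrt(2 * 4.083 / pi)
= 1.61224
A = sqrt(1.61224)
= 1.2697

1.2697


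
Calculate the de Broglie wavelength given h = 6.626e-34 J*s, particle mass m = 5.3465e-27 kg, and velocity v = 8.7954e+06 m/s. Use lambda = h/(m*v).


lambda = h / (m * v)
= 6.626e-34 / (5.3465e-27 * 8.7954e+06)
= 6.626e-34 / 4.7025e-20
= 1.4090e-14 m

1.4090e-14


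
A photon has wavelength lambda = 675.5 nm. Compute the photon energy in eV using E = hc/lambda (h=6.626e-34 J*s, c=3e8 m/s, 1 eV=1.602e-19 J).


E = hc / lambda
= (6.626e-34)(3e8) / (675.5e-9)
= 1.9878e-25 / 6.7550e-07
= 2.9427e-19 J
Converting to eV: 2.9427e-19 / 1.602e-19
= 1.8369 eV

1.8369


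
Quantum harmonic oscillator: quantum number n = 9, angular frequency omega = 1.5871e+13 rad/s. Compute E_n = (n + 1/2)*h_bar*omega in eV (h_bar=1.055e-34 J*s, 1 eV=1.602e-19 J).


E = (n + 1/2) * h_bar * omega
= (9 + 0.5) * 1.055e-34 * 1.5871e+13
= 9.5 * 1.6744e-21
= 1.5907e-20 J
= 0.0993 eV

0.0993


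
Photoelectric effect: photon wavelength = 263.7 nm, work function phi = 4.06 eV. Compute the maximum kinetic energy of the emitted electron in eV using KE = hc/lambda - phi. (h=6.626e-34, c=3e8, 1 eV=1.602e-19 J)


E_photon = hc / lambda
= (6.626e-34)(3e8) / (263.7e-9)
= 7.5381e-19 J
= 4.7054 eV
KE = E_photon - phi
= 4.7054 - 4.06
= 0.6454 eV

0.6454


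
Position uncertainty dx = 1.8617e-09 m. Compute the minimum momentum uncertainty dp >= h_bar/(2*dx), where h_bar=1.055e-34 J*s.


dp = h_bar / (2 * dx)
= 1.055e-34 / (2 * 1.8617e-09)
= 1.055e-34 / 3.7234e-09
= 2.8334e-26 kg*m/s

2.8334e-26


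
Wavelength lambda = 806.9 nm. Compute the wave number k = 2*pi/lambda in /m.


k = 2 * pi / lambda
= 6.2832 / (806.9e-9)
= 6.2832 / 8.0690e-07
= 7.7868e+06 /m

7.7868e+06


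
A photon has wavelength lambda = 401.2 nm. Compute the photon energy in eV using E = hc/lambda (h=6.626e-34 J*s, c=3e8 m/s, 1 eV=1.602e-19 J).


E = hc / lambda
= (6.626e-34)(3e8) / (401.2e-9)
= 1.9878e-25 / 4.0120e-07
= 4.9546e-19 J
Converting to eV: 4.9546e-19 / 1.602e-19
= 3.0928 eV

3.0928


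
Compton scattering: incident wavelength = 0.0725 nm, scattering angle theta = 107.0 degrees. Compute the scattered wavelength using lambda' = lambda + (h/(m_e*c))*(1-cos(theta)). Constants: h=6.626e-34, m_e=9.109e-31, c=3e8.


Compton wavelength: h/(m_e*c) = 2.4247e-12 m
d_lambda = 2.4247e-12 * (1 - cos(107.0 deg))
= 2.4247e-12 * 1.292372
= 3.1336e-12 m = 0.003134 nm
lambda' = 0.0725 + 0.003134
= 0.075634 nm

0.075634


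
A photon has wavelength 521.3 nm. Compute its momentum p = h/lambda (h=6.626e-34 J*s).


p = h / lambda
= 6.626e-34 / (521.3e-9)
= 6.626e-34 / 5.2130e-07
= 1.2711e-27 kg*m/s

1.2711e-27


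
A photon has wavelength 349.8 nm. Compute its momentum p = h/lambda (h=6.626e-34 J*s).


p = h / lambda
= 6.626e-34 / (349.8e-9)
= 6.626e-34 / 3.4980e-07
= 1.8942e-27 kg*m/s

1.8942e-27


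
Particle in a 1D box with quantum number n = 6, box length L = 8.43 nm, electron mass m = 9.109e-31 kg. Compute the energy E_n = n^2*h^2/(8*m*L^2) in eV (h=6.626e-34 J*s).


E = n^2 * h^2 / (8 * m * L^2)
= 6^2 * (6.626e-34)^2 / (8 * 9.109e-31 * (8.43e-9)^2)
= 36 * 4.3904e-67 / (8 * 9.109e-31 * 7.1065e-17)
= 3.0520e-20 J
= 0.1905 eV

0.1905


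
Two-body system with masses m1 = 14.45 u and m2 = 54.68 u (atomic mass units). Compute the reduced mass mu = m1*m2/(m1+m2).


mu = m1 * m2 / (m1 + m2)
= 14.45 * 54.68 / (14.45 + 54.68)
= 790.126 / 69.13
= 11.4296 u

11.4296


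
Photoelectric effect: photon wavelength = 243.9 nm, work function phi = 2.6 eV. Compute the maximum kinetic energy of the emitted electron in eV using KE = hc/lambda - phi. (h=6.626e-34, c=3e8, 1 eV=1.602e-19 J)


E_photon = hc / lambda
= (6.626e-34)(3e8) / (243.9e-9)
= 8.1501e-19 J
= 5.0874 eV
KE = E_photon - phi
= 5.0874 - 2.6
= 2.4874 eV

2.4874


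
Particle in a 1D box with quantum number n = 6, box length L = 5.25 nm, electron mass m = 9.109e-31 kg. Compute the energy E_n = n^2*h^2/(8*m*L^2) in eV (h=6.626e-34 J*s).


E = n^2 * h^2 / (8 * m * L^2)
= 6^2 * (6.626e-34)^2 / (8 * 9.109e-31 * (5.25e-9)^2)
= 36 * 4.3904e-67 / (8 * 9.109e-31 * 2.7563e-17)
= 7.8691e-20 J
= 0.4912 eV

0.4912


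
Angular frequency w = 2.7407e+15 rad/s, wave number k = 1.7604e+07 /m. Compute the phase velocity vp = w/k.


vp = w / k
= 2.7407e+15 / 1.7604e+07
= 1.5569e+08 m/s

1.5569e+08


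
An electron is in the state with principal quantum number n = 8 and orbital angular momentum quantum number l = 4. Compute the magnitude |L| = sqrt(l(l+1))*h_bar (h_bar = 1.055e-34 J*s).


L = sqrt(l*(l+1)) * h_bar
= sqrt(4 * 5) * 1.055e-34
= sqrt(20) * 1.055e-34
= 4.4721 * 1.055e-34
= 4.7181e-34 J*s

4.7181e-34


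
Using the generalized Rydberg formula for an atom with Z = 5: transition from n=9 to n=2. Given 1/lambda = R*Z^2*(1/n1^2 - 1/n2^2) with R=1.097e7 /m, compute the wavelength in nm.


1/lambda = R * Z^2 * (1/n1^2 - 1/n2^2)
= 1.097e7 * 5^2 * (1/2^2 - 1/9^2)
= 1.097e7 * 25 * (0.25 - 0.012346)
= 6.5177e+07 /m
lambda = 1 / 6.5177e+07
= 15.3429 nm

15.3429


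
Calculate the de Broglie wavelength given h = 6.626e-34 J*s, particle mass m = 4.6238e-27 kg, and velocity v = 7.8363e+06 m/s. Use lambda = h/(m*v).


lambda = h / (m * v)
= 6.626e-34 / (4.6238e-27 * 7.8363e+06)
= 6.626e-34 / 3.6233e-20
= 1.8287e-14 m

1.8287e-14


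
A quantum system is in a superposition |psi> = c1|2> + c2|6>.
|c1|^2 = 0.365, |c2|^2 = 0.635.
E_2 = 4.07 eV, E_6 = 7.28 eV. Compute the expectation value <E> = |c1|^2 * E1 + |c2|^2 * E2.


<E> = |c1|^2 * E1 + |c2|^2 * E2
= 0.365 * 4.07 + 0.635 * 7.28
= 1.4856 + 4.6228
= 6.1083 eV

6.1083


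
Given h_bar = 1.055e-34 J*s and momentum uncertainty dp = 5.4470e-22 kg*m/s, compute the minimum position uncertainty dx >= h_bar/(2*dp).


dx = h_bar / (2 * dp)
= 1.055e-34 / (2 * 5.4470e-22)
= 1.055e-34 / 1.0894e-21
= 9.6842e-14 m

9.6842e-14


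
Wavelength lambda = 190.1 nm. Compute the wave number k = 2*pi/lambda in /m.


k = 2 * pi / lambda
= 6.2832 / (190.1e-9)
= 6.2832 / 1.9010e-07
= 3.3052e+07 /m

3.3052e+07


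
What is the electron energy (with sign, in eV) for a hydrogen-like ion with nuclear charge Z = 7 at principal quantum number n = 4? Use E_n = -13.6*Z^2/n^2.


E_n = -13.6 * Z^2 / n^2
= -13.6 * 7^2 / 4^2
= -13.6 * 49 / 16
= -41.65 eV

-41.65


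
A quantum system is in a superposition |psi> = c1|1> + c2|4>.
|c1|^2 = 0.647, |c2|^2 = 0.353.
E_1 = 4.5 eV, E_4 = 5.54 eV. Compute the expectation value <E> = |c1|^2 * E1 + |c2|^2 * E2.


<E> = |c1|^2 * E1 + |c2|^2 * E2
= 0.647 * 4.5 + 0.353 * 5.54
= 2.9115 + 1.9556
= 4.8671 eV

4.8671


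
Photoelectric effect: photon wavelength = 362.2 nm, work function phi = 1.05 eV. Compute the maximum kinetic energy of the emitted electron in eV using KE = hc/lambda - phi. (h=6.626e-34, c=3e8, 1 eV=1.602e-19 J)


E_photon = hc / lambda
= (6.626e-34)(3e8) / (362.2e-9)
= 5.4881e-19 J
= 3.4258 eV
KE = E_photon - phi
= 3.4258 - 1.05
= 2.3758 eV

2.3758


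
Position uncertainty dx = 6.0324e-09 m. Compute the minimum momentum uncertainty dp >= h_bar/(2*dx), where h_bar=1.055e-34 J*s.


dp = h_bar / (2 * dx)
= 1.055e-34 / (2 * 6.0324e-09)
= 1.055e-34 / 1.2065e-08
= 8.7444e-27 kg*m/s

8.7444e-27


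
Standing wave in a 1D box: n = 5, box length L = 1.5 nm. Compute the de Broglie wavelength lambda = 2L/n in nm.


lambda = 2L / n
= 2 * 1.5 / 5
= 3.0 / 5
= 0.6 nm

0.6


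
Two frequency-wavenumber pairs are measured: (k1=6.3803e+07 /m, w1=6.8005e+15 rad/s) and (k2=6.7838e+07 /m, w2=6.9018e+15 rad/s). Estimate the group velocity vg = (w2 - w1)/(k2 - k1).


vg = (w2 - w1) / (k2 - k1)
= (6.9018e+15 - 6.8005e+15) / (6.7838e+07 - 6.3803e+07)
= 1.0130e+14 / 4.0350e+06
= 2.5105e+07 m/s

2.5105e+07


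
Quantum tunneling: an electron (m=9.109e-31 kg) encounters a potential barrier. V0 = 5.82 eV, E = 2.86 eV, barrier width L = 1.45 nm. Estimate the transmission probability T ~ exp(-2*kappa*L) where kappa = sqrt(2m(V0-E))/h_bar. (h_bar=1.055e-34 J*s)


V0 - E = 2.96 eV = 4.7419e-19 J
kappa = sqrt(2 * m * (V0-E)) / h_bar
= sqrt(2 * 9.109e-31 * 4.7419e-19) / 1.055e-34
= 8.8100e+09 /m
2*kappa*L = 2 * 8.8100e+09 * 1.45e-9
= 25.5489
T = exp(-25.5489) = 8.021092e-12

8.021092e-12


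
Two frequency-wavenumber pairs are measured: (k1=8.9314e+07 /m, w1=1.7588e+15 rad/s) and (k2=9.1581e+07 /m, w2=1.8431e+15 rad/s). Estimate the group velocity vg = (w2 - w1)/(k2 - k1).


vg = (w2 - w1) / (k2 - k1)
= (1.8431e+15 - 1.7588e+15) / (9.1581e+07 - 8.9314e+07)
= 8.4300e+13 / 2.2670e+06
= 3.7186e+07 m/s

3.7186e+07


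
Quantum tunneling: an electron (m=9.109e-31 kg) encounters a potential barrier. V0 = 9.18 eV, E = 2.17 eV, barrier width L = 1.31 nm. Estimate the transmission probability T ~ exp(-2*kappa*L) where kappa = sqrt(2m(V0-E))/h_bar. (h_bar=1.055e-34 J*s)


V0 - E = 7.01 eV = 1.1230e-18 J
kappa = sqrt(2 * m * (V0-E)) / h_bar
= sqrt(2 * 9.109e-31 * 1.1230e-18) / 1.055e-34
= 1.3558e+10 /m
2*kappa*L = 2 * 1.3558e+10 * 1.31e-9
= 35.5213
T = exp(-35.5213) = 3.743470e-16

3.743470e-16


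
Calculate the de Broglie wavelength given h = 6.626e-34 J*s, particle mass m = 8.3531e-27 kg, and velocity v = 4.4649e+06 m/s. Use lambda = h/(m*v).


lambda = h / (m * v)
= 6.626e-34 / (8.3531e-27 * 4.4649e+06)
= 6.626e-34 / 3.7296e-20
= 1.7766e-14 m

1.7766e-14


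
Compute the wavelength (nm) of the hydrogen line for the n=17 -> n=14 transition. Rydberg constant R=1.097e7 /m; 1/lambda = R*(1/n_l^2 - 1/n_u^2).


1/lambda = R * (1/n_l^2 - 1/n_u^2)
= 1.097e7 * (1/14^2 - 1/17^2)
= 1.097e7 * (0.005102 - 0.00346)
= 1.097e7 * 0.001642
= 1.8011e+04 /m
lambda = 1 / 1.8011e+04 = 55521.9024 nm

55521.9024


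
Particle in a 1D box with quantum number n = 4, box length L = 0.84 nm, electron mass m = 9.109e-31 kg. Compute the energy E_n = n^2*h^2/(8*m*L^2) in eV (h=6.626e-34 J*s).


E = n^2 * h^2 / (8 * m * L^2)
= 4^2 * (6.626e-34)^2 / (8 * 9.109e-31 * (0.84e-9)^2)
= 16 * 4.3904e-67 / (8 * 9.109e-31 * 7.0560e-19)
= 1.3662e-18 J
= 8.5279 eV

8.5279


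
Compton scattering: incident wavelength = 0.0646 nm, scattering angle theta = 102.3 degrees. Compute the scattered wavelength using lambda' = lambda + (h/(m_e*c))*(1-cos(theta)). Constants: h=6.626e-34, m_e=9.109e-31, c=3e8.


Compton wavelength: h/(m_e*c) = 2.4247e-12 m
d_lambda = 2.4247e-12 * (1 - cos(102.3 deg))
= 2.4247e-12 * 1.21303
= 2.9412e-12 m = 0.002941 nm
lambda' = 0.0646 + 0.002941
= 0.067541 nm

0.067541


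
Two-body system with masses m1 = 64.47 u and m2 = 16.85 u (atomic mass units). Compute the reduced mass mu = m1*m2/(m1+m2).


mu = m1 * m2 / (m1 + m2)
= 64.47 * 16.85 / (64.47 + 16.85)
= 1086.3195 / 81.32
= 13.3586 u

13.3586


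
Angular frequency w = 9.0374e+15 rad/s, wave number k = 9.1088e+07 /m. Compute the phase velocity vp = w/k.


vp = w / k
= 9.0374e+15 / 9.1088e+07
= 9.9216e+07 m/s

9.9216e+07


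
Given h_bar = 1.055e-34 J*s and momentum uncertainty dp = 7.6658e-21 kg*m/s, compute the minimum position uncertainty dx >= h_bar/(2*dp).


dx = h_bar / (2 * dp)
= 1.055e-34 / (2 * 7.6658e-21)
= 1.055e-34 / 1.5332e-20
= 6.8812e-15 m

6.8812e-15


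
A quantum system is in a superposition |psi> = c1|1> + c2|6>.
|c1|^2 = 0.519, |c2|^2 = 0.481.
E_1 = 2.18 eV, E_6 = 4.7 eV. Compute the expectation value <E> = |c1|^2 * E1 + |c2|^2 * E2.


<E> = |c1|^2 * E1 + |c2|^2 * E2
= 0.519 * 2.18 + 0.481 * 4.7
= 1.1314 + 2.2607
= 3.3921 eV

3.3921


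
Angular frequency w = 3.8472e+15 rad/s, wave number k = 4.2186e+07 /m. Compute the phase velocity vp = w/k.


vp = w / k
= 3.8472e+15 / 4.2186e+07
= 9.1196e+07 m/s

9.1196e+07


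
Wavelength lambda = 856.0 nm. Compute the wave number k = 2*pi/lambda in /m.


k = 2 * pi / lambda
= 6.2832 / (856.0e-9)
= 6.2832 / 8.5600e-07
= 7.3402e+06 /m

7.3402e+06


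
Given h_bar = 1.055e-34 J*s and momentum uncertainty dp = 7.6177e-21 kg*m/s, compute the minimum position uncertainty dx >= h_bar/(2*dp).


dx = h_bar / (2 * dp)
= 1.055e-34 / (2 * 7.6177e-21)
= 1.055e-34 / 1.5235e-20
= 6.9247e-15 m

6.9247e-15


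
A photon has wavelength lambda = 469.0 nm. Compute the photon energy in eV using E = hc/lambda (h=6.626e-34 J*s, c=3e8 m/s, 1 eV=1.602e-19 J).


E = hc / lambda
= (6.626e-34)(3e8) / (469.0e-9)
= 1.9878e-25 / 4.6900e-07
= 4.2384e-19 J
Converting to eV: 4.2384e-19 / 1.602e-19
= 2.6457 eV

2.6457


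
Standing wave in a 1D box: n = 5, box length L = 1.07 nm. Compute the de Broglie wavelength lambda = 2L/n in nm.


lambda = 2L / n
= 2 * 1.07 / 5
= 2.14 / 5
= 0.428 nm

0.428


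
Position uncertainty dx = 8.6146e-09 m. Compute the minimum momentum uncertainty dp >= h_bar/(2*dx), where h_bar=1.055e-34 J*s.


dp = h_bar / (2 * dx)
= 1.055e-34 / (2 * 8.6146e-09)
= 1.055e-34 / 1.7229e-08
= 6.1233e-27 kg*m/s

6.1233e-27


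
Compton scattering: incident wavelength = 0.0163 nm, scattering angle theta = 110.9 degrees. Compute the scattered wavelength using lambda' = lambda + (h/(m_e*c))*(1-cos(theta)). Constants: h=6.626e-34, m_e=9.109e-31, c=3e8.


Compton wavelength: h/(m_e*c) = 2.4247e-12 m
d_lambda = 2.4247e-12 * (1 - cos(110.9 deg))
= 2.4247e-12 * 1.356738
= 3.2897e-12 m = 0.00329 nm
lambda' = 0.0163 + 0.00329
= 0.01959 nm

0.01959


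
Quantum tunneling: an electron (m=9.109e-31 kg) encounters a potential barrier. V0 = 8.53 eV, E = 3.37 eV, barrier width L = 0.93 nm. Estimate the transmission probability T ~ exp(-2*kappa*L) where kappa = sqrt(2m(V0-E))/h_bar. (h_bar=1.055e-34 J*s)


V0 - E = 5.16 eV = 8.2663e-19 J
kappa = sqrt(2 * m * (V0-E)) / h_bar
= sqrt(2 * 9.109e-31 * 8.2663e-19) / 1.055e-34
= 1.1632e+10 /m
2*kappa*L = 2 * 1.1632e+10 * 0.93e-9
= 21.6355
T = exp(-21.6355) = 4.016258e-10

4.016258e-10


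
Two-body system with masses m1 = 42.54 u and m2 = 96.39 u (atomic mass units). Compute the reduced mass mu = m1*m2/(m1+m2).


mu = m1 * m2 / (m1 + m2)
= 42.54 * 96.39 / (42.54 + 96.39)
= 4100.4306 / 138.93
= 29.5144 u

29.5144


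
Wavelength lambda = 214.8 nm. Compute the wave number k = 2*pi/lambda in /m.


k = 2 * pi / lambda
= 6.2832 / (214.8e-9)
= 6.2832 / 2.1480e-07
= 2.9251e+07 /m

2.9251e+07


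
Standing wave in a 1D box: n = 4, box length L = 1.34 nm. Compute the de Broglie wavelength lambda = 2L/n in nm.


lambda = 2L / n
= 2 * 1.34 / 4
= 2.68 / 4
= 0.67 nm

0.67


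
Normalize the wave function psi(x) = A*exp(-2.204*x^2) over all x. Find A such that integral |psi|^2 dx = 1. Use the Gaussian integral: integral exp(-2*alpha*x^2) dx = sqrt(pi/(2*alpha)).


integral |psi|^2 dx = A^2 * sqrt(pi/(2*alpha)) = 1
A^2 = sqrt(2*alpha/pi)
= sqrt(2 * 2.204 / pi)
= 1.184529
A = sqrt(1.184529)
= 1.0884

1.0884


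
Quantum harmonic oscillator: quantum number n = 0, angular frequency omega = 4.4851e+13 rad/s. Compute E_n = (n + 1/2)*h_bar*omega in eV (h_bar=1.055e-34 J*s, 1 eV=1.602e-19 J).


E = (n + 1/2) * h_bar * omega
= (0 + 0.5) * 1.055e-34 * 4.4851e+13
= 0.5 * 4.7318e-21
= 2.3659e-21 J
= 0.0148 eV

0.0148


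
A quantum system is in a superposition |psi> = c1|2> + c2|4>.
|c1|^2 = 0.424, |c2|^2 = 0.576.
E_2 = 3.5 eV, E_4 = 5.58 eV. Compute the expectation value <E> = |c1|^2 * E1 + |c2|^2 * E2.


<E> = |c1|^2 * E1 + |c2|^2 * E2
= 0.424 * 3.5 + 0.576 * 5.58
= 1.484 + 3.2141
= 4.6981 eV

4.6981


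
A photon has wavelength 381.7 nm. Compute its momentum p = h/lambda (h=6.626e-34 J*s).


p = h / lambda
= 6.626e-34 / (381.7e-9)
= 6.626e-34 / 3.8170e-07
= 1.7359e-27 kg*m/s

1.7359e-27


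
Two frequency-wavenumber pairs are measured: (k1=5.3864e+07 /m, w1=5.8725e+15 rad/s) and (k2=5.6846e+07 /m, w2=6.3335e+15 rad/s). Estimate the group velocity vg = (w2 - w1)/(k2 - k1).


vg = (w2 - w1) / (k2 - k1)
= (6.3335e+15 - 5.8725e+15) / (5.6846e+07 - 5.3864e+07)
= 4.6100e+14 / 2.9820e+06
= 1.5459e+08 m/s

1.5459e+08


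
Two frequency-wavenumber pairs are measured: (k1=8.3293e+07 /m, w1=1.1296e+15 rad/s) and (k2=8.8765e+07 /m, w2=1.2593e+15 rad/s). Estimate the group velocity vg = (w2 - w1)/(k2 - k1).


vg = (w2 - w1) / (k2 - k1)
= (1.2593e+15 - 1.1296e+15) / (8.8765e+07 - 8.3293e+07)
= 1.2970e+14 / 5.4720e+06
= 2.3702e+07 m/s

2.3702e+07


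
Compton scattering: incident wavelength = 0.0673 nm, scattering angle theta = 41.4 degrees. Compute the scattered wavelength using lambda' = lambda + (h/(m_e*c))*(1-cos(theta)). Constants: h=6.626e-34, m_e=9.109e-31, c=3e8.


Compton wavelength: h/(m_e*c) = 2.4247e-12 m
d_lambda = 2.4247e-12 * (1 - cos(41.4 deg))
= 2.4247e-12 * 0.249889
= 6.0591e-13 m = 0.000606 nm
lambda' = 0.0673 + 0.000606
= 0.067906 nm

0.067906


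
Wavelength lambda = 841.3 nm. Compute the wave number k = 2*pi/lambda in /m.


k = 2 * pi / lambda
= 6.2832 / (841.3e-9)
= 6.2832 / 8.4130e-07
= 7.4684e+06 /m

7.4684e+06


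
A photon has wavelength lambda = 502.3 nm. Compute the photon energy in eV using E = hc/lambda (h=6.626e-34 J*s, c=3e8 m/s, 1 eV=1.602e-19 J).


E = hc / lambda
= (6.626e-34)(3e8) / (502.3e-9)
= 1.9878e-25 / 5.0230e-07
= 3.9574e-19 J
Converting to eV: 3.9574e-19 / 1.602e-19
= 2.4703 eV

2.4703


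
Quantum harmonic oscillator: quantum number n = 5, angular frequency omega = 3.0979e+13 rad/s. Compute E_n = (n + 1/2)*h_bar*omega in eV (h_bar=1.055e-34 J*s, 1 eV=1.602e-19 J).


E = (n + 1/2) * h_bar * omega
= (5 + 0.5) * 1.055e-34 * 3.0979e+13
= 5.5 * 3.2683e-21
= 1.7976e-20 J
= 0.1122 eV

0.1122


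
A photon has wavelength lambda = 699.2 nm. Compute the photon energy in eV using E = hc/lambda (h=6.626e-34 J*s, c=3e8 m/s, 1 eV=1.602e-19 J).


E = hc / lambda
= (6.626e-34)(3e8) / (699.2e-9)
= 1.9878e-25 / 6.9920e-07
= 2.8430e-19 J
Converting to eV: 2.8430e-19 / 1.602e-19
= 1.7746 eV

1.7746


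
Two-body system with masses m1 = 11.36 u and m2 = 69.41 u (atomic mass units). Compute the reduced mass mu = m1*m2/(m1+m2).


mu = m1 * m2 / (m1 + m2)
= 11.36 * 69.41 / (11.36 + 69.41)
= 788.4976 / 80.77
= 9.7623 u

9.7623


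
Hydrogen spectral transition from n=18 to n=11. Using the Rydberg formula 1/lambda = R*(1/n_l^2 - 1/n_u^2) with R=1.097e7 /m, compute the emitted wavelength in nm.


1/lambda = R * (1/n_l^2 - 1/n_u^2)
= 1.097e7 * (1/11^2 - 1/18^2)
= 1.097e7 * (0.008264 - 0.003086)
= 1.097e7 * 0.005178
= 5.6803e+04 /m
lambda = 1 / 5.6803e+04 = 17604.663 nm

17604.663


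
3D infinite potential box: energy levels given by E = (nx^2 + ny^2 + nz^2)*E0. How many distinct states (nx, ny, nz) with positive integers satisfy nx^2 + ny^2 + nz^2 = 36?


Enumerate all (nx, ny, nz) with nx^2 + ny^2 + nz^2 = 36:
(2,4,4)
(4,2,4)
(4,4,2)
Total degeneracy = 3

3


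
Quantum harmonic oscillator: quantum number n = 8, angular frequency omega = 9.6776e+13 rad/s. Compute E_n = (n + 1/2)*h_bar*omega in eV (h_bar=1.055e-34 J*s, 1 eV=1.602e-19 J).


E = (n + 1/2) * h_bar * omega
= (8 + 0.5) * 1.055e-34 * 9.6776e+13
= 8.5 * 1.0210e-20
= 8.6784e-20 J
= 0.5417 eV

0.5417


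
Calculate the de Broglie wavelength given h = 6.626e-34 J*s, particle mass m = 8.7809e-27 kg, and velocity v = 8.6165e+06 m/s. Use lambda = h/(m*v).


lambda = h / (m * v)
= 6.626e-34 / (8.7809e-27 * 8.6165e+06)
= 6.626e-34 / 7.5661e-20
= 8.7575e-15 m

8.7575e-15


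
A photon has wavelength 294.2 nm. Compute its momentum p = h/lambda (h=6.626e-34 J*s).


p = h / lambda
= 6.626e-34 / (294.2e-9)
= 6.626e-34 / 2.9420e-07
= 2.2522e-27 kg*m/s

2.2522e-27


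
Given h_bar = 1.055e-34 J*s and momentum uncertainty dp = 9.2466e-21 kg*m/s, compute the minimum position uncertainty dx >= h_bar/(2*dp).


dx = h_bar / (2 * dp)
= 1.055e-34 / (2 * 9.2466e-21)
= 1.055e-34 / 1.8493e-20
= 5.7048e-15 m

5.7048e-15


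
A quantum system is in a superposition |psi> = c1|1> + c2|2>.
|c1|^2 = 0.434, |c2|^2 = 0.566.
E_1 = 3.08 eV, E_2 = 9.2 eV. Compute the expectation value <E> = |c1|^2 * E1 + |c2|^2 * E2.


<E> = |c1|^2 * E1 + |c2|^2 * E2
= 0.434 * 3.08 + 0.566 * 9.2
= 1.3367 + 5.2072
= 6.5439 eV

6.5439


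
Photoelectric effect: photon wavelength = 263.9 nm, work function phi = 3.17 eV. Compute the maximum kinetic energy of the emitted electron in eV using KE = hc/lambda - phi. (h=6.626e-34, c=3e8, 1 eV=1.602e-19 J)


E_photon = hc / lambda
= (6.626e-34)(3e8) / (263.9e-9)
= 7.5324e-19 J
= 4.7019 eV
KE = E_photon - phi
= 4.7019 - 3.17
= 1.5319 eV

1.5319


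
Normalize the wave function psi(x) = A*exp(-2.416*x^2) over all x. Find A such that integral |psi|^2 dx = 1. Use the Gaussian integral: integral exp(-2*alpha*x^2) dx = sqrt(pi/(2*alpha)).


integral |psi|^2 dx = A^2 * sqrt(pi/(2*alpha)) = 1
A^2 = sqrt(2*alpha/pi)
= sqrt(2 * 2.416 / pi)
= 1.240191
A = sqrt(1.240191)
= 1.1136

1.1136


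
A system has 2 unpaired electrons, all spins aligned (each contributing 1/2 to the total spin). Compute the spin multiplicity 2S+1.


Total spin S = N * (1/2) = 2 * 0.5 = 1.0
Spin multiplicity = 2S + 1
= 2 * 1.0 + 1
= 3

3


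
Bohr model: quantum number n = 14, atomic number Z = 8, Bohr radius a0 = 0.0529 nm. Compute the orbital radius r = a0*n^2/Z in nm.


r = a0 * n^2 / Z
= 0.0529 * 14^2 / 8
= 0.0529 * 196 / 8
= 1.2961 nm

1.2961


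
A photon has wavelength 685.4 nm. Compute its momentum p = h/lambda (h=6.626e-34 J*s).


p = h / lambda
= 6.626e-34 / (685.4e-9)
= 6.626e-34 / 6.8540e-07
= 9.6673e-28 kg*m/s

9.6673e-28


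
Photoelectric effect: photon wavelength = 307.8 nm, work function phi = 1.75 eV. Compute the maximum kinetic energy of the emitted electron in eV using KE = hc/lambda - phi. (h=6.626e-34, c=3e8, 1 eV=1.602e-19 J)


E_photon = hc / lambda
= (6.626e-34)(3e8) / (307.8e-9)
= 6.4581e-19 J
= 4.0313 eV
KE = E_photon - phi
= 4.0313 - 1.75
= 2.2813 eV

2.2813


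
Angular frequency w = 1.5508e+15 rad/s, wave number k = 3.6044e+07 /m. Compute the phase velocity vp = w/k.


vp = w / k
= 1.5508e+15 / 3.6044e+07
= 4.3025e+07 m/s

4.3025e+07


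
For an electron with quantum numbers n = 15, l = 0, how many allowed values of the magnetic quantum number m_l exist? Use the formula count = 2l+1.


m_l ranges from -l to +l in integer steps
So m_l goes from -0 to +0
Count = 2l + 1 = 2*0 + 1
= 1

1


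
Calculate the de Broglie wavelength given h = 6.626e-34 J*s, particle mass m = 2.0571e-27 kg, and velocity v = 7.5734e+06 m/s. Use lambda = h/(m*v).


lambda = h / (m * v)
= 6.626e-34 / (2.0571e-27 * 7.5734e+06)
= 6.626e-34 / 1.5579e-20
= 4.2531e-14 m

4.2531e-14


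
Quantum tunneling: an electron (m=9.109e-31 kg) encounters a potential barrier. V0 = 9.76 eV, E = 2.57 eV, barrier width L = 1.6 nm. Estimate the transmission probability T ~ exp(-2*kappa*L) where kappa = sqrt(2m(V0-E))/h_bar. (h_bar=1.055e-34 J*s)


V0 - E = 7.19 eV = 1.1518e-18 J
kappa = sqrt(2 * m * (V0-E)) / h_bar
= sqrt(2 * 9.109e-31 * 1.1518e-18) / 1.055e-34
= 1.3731e+10 /m
2*kappa*L = 2 * 1.3731e+10 * 1.6e-9
= 43.9383
T = exp(-43.9383) = 8.276081e-20

8.276081e-20


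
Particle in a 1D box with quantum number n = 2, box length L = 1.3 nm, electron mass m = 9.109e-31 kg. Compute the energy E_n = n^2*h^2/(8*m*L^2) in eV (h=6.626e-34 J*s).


E = n^2 * h^2 / (8 * m * L^2)
= 2^2 * (6.626e-34)^2 / (8 * 9.109e-31 * (1.3e-9)^2)
= 4 * 4.3904e-67 / (8 * 9.109e-31 * 1.6900e-18)
= 1.4260e-19 J
= 0.8901 eV

0.8901


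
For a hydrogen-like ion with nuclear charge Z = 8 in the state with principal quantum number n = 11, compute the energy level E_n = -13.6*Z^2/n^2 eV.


E_n = -13.6 * Z^2 / n^2
= -13.6 * 8^2 / 11^2
= -13.6 * 64 / 121
= -7.1934 eV

-7.1934


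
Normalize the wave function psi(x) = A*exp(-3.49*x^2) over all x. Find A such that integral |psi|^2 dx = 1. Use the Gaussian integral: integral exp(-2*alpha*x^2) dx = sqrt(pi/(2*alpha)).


integral |psi|^2 dx = A^2 * sqrt(pi/(2*alpha)) = 1
A^2 = sqrt(2*alpha/pi)
= sqrt(2 * 3.49 / pi)
= 1.490571
A = sqrt(1.490571)
= 1.2209

1.2209


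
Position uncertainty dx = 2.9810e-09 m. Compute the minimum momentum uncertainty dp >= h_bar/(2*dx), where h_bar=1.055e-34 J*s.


dp = h_bar / (2 * dx)
= 1.055e-34 / (2 * 2.9810e-09)
= 1.055e-34 / 5.9620e-09
= 1.7695e-26 kg*m/s

1.7695e-26


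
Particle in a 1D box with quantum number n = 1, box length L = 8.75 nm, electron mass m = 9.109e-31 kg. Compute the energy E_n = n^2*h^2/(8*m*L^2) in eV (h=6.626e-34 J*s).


E = n^2 * h^2 / (8 * m * L^2)
= 1^2 * (6.626e-34)^2 / (8 * 9.109e-31 * (8.75e-9)^2)
= 1 * 4.3904e-67 / (8 * 9.109e-31 * 7.6563e-17)
= 7.8691e-22 J
= 0.0049 eV

0.0049


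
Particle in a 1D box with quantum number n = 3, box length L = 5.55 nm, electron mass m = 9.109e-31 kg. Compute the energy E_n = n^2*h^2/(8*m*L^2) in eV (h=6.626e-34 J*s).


E = n^2 * h^2 / (8 * m * L^2)
= 3^2 * (6.626e-34)^2 / (8 * 9.109e-31 * (5.55e-9)^2)
= 9 * 4.3904e-67 / (8 * 9.109e-31 * 3.0803e-17)
= 1.7603e-20 J
= 0.1099 eV

0.1099


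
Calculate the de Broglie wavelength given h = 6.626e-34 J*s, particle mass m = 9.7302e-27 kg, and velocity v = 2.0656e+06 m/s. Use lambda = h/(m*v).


lambda = h / (m * v)
= 6.626e-34 / (9.7302e-27 * 2.0656e+06)
= 6.626e-34 / 2.0099e-20
= 3.2967e-14 m

3.2967e-14


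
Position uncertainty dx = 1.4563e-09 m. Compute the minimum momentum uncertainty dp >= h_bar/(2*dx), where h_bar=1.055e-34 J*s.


dp = h_bar / (2 * dx)
= 1.055e-34 / (2 * 1.4563e-09)
= 1.055e-34 / 2.9126e-09
= 3.6222e-26 kg*m/s

3.6222e-26


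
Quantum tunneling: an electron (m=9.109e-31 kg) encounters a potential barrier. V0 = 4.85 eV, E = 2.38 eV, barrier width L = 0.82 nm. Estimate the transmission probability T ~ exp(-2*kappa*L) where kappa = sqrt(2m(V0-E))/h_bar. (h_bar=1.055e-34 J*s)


V0 - E = 2.47 eV = 3.9569e-19 J
kappa = sqrt(2 * m * (V0-E)) / h_bar
= sqrt(2 * 9.109e-31 * 3.9569e-19) / 1.055e-34
= 8.0478e+09 /m
2*kappa*L = 2 * 8.0478e+09 * 0.82e-9
= 13.1984
T = exp(-13.1984) = 1.853554e-06

1.853554e-06


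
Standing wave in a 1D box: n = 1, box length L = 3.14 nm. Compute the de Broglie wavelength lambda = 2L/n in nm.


lambda = 2L / n
= 2 * 3.14 / 1
= 6.28 / 1
= 6.28 nm

6.28


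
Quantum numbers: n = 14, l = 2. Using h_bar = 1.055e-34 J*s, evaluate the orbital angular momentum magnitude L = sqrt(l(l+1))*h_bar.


L = sqrt(l*(l+1)) * h_bar
= sqrt(2 * 3) * 1.055e-34
= sqrt(6) * 1.055e-34
= 2.4495 * 1.055e-34
= 2.5842e-34 J*s

2.5842e-34


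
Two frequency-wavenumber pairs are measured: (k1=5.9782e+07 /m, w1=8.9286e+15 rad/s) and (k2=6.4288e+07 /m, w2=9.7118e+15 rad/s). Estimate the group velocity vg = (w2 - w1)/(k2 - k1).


vg = (w2 - w1) / (k2 - k1)
= (9.7118e+15 - 8.9286e+15) / (6.4288e+07 - 5.9782e+07)
= 7.8320e+14 / 4.5060e+06
= 1.7381e+08 m/s

1.7381e+08


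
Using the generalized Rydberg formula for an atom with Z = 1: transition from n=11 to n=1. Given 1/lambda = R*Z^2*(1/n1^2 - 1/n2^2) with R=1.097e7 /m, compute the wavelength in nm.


1/lambda = R * Z^2 * (1/n1^2 - 1/n2^2)
= 1.097e7 * 1^2 * (1/1^2 - 1/11^2)
= 1.097e7 * 1 * (1.0 - 0.008264)
= 1.0879e+07 /m
lambda = 1 / 1.0879e+07
= 91.9174 nm

91.9174


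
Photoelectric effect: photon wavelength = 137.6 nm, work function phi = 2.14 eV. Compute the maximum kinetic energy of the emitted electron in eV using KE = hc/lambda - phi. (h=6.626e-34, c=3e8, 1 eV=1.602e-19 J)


E_photon = hc / lambda
= (6.626e-34)(3e8) / (137.6e-9)
= 1.4446e-18 J
= 9.0176 eV
KE = E_photon - phi
= 9.0176 - 2.14
= 6.8776 eV

6.8776


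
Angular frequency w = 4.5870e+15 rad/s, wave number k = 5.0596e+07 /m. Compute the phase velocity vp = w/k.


vp = w / k
= 4.5870e+15 / 5.0596e+07
= 9.0659e+07 m/s

9.0659e+07


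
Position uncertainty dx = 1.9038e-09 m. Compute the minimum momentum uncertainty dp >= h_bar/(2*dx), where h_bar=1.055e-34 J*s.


dp = h_bar / (2 * dx)
= 1.055e-34 / (2 * 1.9038e-09)
= 1.055e-34 / 3.8076e-09
= 2.7708e-26 kg*m/s

2.7708e-26


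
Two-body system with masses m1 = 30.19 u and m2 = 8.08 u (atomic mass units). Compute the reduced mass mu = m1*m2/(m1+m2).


mu = m1 * m2 / (m1 + m2)
= 30.19 * 8.08 / (30.19 + 8.08)
= 243.9352 / 38.27
= 6.3741 u

6.3741


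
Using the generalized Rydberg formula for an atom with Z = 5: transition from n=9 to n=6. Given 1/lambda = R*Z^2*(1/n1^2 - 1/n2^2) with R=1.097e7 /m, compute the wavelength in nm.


1/lambda = R * Z^2 * (1/n1^2 - 1/n2^2)
= 1.097e7 * 5^2 * (1/6^2 - 1/9^2)
= 1.097e7 * 25 * (0.027778 - 0.012346)
= 4.2323e+06 /m
lambda = 1 / 4.2323e+06
= 236.2808 nm

236.2808


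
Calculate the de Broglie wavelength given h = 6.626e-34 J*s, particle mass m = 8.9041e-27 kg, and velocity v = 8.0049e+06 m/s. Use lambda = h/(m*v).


lambda = h / (m * v)
= 6.626e-34 / (8.9041e-27 * 8.0049e+06)
= 6.626e-34 / 7.1276e-20
= 9.2962e-15 m

9.2962e-15


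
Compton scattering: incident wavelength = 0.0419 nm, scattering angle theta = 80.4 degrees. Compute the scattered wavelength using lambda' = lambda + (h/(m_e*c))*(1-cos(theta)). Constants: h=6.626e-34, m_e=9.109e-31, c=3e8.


Compton wavelength: h/(m_e*c) = 2.4247e-12 m
d_lambda = 2.4247e-12 * (1 - cos(80.4 deg))
= 2.4247e-12 * 0.833231
= 2.0203e-12 m = 0.00202 nm
lambda' = 0.0419 + 0.00202
= 0.04392 nm

0.04392
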